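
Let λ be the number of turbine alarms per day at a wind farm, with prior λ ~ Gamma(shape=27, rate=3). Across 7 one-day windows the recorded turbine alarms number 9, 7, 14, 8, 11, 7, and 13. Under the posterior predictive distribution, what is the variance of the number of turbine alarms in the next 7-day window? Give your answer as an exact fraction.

Total count: 9 + 7 + 14 + 8 + 11 + 7 + 13 = 69.
Total exposure: 7 days.
The Gamma prior is conjugate for the Poisson rate, so λ | data ~ Gamma(27+69, 3+7) = Gamma(96, 10).
The posterior predictive for a window of length T is Negative Binomial with variance T·α'·(β'+T)/β'² = 7·96·17/100 = 2856/25.

2856/25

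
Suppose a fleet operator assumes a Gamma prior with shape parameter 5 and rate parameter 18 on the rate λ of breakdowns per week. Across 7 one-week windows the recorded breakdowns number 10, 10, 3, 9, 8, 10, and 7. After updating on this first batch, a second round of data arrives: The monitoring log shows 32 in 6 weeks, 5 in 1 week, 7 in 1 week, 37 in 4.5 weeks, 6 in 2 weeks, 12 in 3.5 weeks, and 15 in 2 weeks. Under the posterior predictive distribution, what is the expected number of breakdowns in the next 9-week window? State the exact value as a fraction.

176/5

Total count: 10 + 10 + 3 + 9 + 8 + 10 + 7 = 57.
Total exposure: 7 weeks.
After the first batch: Gamma(5 + 57, 18 + 7) = Gamma(62, 25).
Total count: 32 + 5 + 7 + 37 + 6 + 12 + 15 = 114.
Total exposure: 6 + 1 + 1 + 4.5 + 2 + 3.5 + 2 = 20 weeks.
After the second batch: Gamma(62 + 114, 25 + 20) = Gamma(176, 45).
Predictive mean over a 9-week window = T·E[λ|data] = 9·176/45 = 176/5.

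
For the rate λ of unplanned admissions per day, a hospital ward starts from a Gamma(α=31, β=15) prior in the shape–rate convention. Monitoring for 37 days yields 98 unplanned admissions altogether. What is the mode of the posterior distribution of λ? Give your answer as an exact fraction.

Total count 98 over total exposure 37 days.
By Gamma–Poisson conjugacy, the posterior is Gamma(α + Σx, β + Σt) = Gamma(31 + 98, 15 + 37) = Gamma(129, 52).
Posterior mode = (α'−1)/β' = 128/52 = 32/13.

32/13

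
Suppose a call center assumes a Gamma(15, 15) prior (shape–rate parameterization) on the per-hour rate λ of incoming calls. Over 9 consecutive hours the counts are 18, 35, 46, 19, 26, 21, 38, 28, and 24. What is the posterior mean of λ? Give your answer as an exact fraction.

Total count: 18 + 35 + 46 + 19 + 26 + 21 + 38 + 28 + 24 = 255.
Total exposure: 9 hours.
Conjugate update: add total count to the shape and total exposure to the rate, giving Gamma(270, 24).
Posterior mean = α'/β' = 270/24 = 45/4.

45/4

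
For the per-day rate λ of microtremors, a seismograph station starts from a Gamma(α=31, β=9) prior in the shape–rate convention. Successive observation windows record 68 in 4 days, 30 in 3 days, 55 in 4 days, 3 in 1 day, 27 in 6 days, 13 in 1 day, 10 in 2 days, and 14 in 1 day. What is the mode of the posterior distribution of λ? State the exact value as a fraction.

Total count: 68 + 30 + 55 + 3 + 27 + 13 + 10 + 14 = 220.
Total exposure: 4 + 3 + 4 + 1 + 6 + 1 + 2 + 1 = 22 days.
Posterior: α' = 31 + 220 = 251, β' = 9 + 22 = 31.
Posterior mode = (α'−1)/β' = 250/31.

250/31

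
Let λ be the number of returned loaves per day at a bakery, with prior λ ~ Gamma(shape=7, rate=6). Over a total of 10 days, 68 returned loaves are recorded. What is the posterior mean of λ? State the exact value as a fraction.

Total count 68 over total exposure 10 days.
By Gamma–Poisson conjugacy, the posterior is Gamma(α + Σx, β + Σt) = Gamma(7 + 68, 6 + 10) = Gamma(75, 16).
Posterior mean = α'/β' = 75/16.

75/16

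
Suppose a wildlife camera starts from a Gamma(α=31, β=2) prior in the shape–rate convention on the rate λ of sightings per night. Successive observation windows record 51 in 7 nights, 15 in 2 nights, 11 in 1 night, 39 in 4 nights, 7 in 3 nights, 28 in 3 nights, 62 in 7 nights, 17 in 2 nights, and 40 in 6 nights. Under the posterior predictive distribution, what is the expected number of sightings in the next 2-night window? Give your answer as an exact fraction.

Total count: 51 + 15 + 11 + 39 + 7 + 28 + 62 + 17 + 40 = 270.
Total exposure: 7 + 2 + 1 + 4 + 3 + 3 + 7 + 2 + 6 = 35 nights.
Posterior: α' = 31 + 270 = 301, β' = 2 + 35 = 37.
Predictive mean over a 2-night window = T·E[λ|data] = 2·301/37 = 602/37.

602/37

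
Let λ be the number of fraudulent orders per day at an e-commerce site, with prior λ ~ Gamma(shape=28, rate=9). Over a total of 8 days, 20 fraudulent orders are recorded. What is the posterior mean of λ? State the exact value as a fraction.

Total count 20 over total exposure 8 days.
Conjugate update: add total count to the shape and total exposure to the rate, giving Gamma(48, 17).
Posterior mean = α'/β' = 48/17.

48/17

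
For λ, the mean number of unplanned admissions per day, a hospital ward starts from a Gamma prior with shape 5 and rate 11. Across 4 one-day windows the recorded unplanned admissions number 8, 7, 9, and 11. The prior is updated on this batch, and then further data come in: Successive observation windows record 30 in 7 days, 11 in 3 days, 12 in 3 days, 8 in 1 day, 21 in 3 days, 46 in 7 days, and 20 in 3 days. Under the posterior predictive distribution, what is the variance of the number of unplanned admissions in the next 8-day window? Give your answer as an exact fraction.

18800/441

Total count: 8 + 7 + 9 + 11 = 35.
Total exposure: 4 days.
After the first batch: Gamma(5 + 35, 11 + 4) = Gamma(40, 15).
Total count: 30 + 11 + 12 + 8 + 21 + 46 + 20 = 148.
Total exposure: 7 + 3 + 3 + 1 + 3 + 7 + 3 = 27 days.
After the second batch: Gamma(40 + 148, 15 + 27) = Gamma(188, 42).
The posterior predictive for a window of length T is Negative Binomial with variance T·α'·(β'+T)/β'² = 8·188·50/1764 = 18800/441.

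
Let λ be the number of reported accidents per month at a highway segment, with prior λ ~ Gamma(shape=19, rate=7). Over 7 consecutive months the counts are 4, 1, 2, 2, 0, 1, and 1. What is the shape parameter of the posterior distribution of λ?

Total count: 4 + 1 + 2 + 2 + 0 + 1 + 1 = 11.
Total exposure: 7 months.
Conjugate update: add total count to the shape and total exposure to the rate, giving Gamma(30, 14).

30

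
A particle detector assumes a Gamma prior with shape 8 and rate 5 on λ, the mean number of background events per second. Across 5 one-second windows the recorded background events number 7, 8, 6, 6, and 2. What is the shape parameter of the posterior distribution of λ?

37

Total count: 7 + 8 + 6 + 6 + 2 = 29.
Total exposure: 5 seconds.
Posterior: α' = 8 + 29 = 37, β' = 5 + 5 = 10.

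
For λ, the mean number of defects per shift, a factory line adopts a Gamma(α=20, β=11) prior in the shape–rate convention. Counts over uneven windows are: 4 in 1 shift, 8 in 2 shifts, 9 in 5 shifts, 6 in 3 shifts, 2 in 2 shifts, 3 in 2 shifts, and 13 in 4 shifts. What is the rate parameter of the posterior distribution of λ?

30

Total count: 4 + 8 + 9 + 6 + 2 + 3 + 13 = 45.
Total exposure: 1 + 2 + 5 + 3 + 2 + 2 + 4 = 19 shifts.
Conjugate update: add total count to the shape and total exposure to the rate, giving Gamma(65, 30).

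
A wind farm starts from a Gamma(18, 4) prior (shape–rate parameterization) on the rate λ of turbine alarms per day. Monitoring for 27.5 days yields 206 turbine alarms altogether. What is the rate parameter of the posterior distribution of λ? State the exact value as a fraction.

Total count 206 over total exposure 27.5 days.
By Gamma–Poisson conjugacy, the posterior is Gamma(α + Σx, β + Σt) = Gamma(18 + 206, 4 + 27.5) = Gamma(224, 63/2).

63/2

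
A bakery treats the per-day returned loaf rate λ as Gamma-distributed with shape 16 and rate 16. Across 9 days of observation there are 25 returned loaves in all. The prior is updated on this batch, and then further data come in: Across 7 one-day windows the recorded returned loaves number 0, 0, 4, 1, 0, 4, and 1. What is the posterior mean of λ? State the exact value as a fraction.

51/32

Total count 25 over total exposure 9 days.
After the first batch: Gamma(16 + 25, 16 + 9) = Gamma(41, 25).
Total count: 0 + 0 + 4 + 1 + 0 + 4 + 1 = 10.
Total exposure: 7 days.
After the second batch: Gamma(41 + 10, 25 + 7) = Gamma(51, 32).
Posterior mean = α'/β' = 51/32.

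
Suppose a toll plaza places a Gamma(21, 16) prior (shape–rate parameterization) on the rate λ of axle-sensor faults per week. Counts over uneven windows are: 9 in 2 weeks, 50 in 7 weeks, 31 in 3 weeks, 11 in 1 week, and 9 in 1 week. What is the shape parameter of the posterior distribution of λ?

131

Total count: 9 + 50 + 31 + 11 + 9 = 110.
Total exposure: 2 + 7 + 3 + 1 + 1 = 14 weeks.
Conjugate update: add total count to the shape and total exposure to the rate, giving Gamma(131, 30).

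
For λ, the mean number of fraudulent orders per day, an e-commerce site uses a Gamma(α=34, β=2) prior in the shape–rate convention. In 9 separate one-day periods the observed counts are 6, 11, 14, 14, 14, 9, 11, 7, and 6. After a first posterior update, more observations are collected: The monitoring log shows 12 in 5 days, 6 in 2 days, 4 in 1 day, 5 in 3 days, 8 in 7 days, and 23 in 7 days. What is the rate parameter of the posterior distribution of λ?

Total count: 6 + 11 + 14 + 14 + 14 + 9 + 11 + 7 + 6 = 92.
Total exposure: 9 days.
After the first batch: Gamma(34 + 92, 2 + 9) = Gamma(126, 11).
Total count: 12 + 6 + 4 + 5 + 8 + 23 = 58.
Total exposure: 5 + 2 + 1 + 3 + 7 + 7 = 25 days.
After the second batch: Gamma(126 + 58, 11 + 25) = Gamma(184, 36).

36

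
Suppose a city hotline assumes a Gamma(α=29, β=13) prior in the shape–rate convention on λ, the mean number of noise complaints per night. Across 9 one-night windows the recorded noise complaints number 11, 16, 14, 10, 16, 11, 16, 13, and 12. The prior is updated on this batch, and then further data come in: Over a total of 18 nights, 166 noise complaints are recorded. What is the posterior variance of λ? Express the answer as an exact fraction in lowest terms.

Total count: 11 + 16 + 14 + 10 + 16 + 11 + 16 + 13 + 12 = 119.
Total exposure: 9 nights.
After the first batch: Gamma(29 + 119, 13 + 9) = Gamma(148, 22).
Total count 166 over total exposure 18 nights.
After the second batch: Gamma(148 + 166, 22 + 18) = Gamma(314, 40).
Posterior variance = α'/β'² = 314/1600 = 157/800.

157/800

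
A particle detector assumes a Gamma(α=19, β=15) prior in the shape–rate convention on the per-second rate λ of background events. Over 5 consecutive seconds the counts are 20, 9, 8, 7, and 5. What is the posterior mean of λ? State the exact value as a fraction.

Total count: 20 + 9 + 8 + 7 + 5 = 49.
Total exposure: 5 seconds.
Gamma(α, β) with Poisson data over total exposure Σt gives posterior Gamma(α+Σx, β+Σt) = Gamma(68, 20).
Posterior mean = α'/β' = 68/20 = 17/5.

17/5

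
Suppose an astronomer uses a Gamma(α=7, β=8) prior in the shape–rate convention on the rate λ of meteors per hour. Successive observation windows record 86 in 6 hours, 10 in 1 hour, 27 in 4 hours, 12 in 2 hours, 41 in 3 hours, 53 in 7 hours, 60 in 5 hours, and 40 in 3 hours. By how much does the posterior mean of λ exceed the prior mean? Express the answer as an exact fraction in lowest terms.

805/104

Total count: 86 + 10 + 27 + 12 + 41 + 53 + 60 + 40 = 329.
Total exposure: 6 + 1 + 4 + 2 + 3 + 7 + 5 + 3 = 31 hours.
Gamma(α, β) with Poisson data over total exposure Σt gives posterior Gamma(α+Σx, β+Σt) = Gamma(336, 39).
Posterior mean = 336/39 = 112/13; prior mean = 7/8 = 7/8. Difference = 112/13 − 7/8 = 805/104.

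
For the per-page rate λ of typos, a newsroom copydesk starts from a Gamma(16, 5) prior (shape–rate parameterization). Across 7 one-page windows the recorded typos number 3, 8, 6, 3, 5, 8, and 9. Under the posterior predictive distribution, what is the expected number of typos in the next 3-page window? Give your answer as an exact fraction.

Total count: 3 + 8 + 6 + 3 + 5 + 8 + 9 = 42.
Total exposure: 7 pages.
By Gamma–Poisson conjugacy, the posterior is Gamma(α + Σx, β + Σt) = Gamma(16 + 42, 5 + 7) = Gamma(58, 12).
Predictive mean over a 3-page window = T·E[λ|data] = 3·58/12 = 29/2.

29/2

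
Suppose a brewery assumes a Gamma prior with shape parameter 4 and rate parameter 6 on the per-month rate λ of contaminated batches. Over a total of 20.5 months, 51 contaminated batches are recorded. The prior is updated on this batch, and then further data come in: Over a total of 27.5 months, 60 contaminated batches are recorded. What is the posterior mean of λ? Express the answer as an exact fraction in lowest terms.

Total count 51 over total exposure 20.5 months.
After the first batch: Gamma(4 + 51, 6 + 20.5) = Gamma(55, 53/2).
Total count 60 over total exposure 27.5 months.
After the second batch: Gamma(55 + 60, 53/2 + 27.5) = Gamma(115, 54).
Posterior mean = α'/β' = 115/54.

115/54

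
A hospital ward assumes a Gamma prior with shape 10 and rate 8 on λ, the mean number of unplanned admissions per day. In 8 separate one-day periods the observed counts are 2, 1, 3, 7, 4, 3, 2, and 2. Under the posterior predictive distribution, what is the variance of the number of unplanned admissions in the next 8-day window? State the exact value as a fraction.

51/2

Total count: 2 + 1 + 3 + 7 + 4 + 3 + 2 + 2 = 24.
Total exposure: 8 days.
Gamma(α, β) with Poisson data over total exposure Σt gives posterior Gamma(α+Σx, β+Σt) = Gamma(34, 16).
The posterior predictive for a window of length T is Negative Binomial with variance T·α'·(β'+T)/β'² = 8·34·24/256 = 51/2.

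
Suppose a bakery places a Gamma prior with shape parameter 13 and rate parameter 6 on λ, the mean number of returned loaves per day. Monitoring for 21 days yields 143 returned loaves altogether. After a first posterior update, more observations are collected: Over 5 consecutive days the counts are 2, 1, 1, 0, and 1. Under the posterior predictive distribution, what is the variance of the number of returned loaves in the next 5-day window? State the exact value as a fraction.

29785/1024

Total count 143 over total exposure 21 days.
After the first batch: Gamma(13 + 143, 6 + 21) = Gamma(156, 27).
Total count: 2 + 1 + 1 + 0 + 1 = 5.
Total exposure: 5 days.
After the second batch: Gamma(156 + 5, 27 + 5) = Gamma(161, 32).
The posterior predictive for a window of length T is Negative Binomial with variance T·α'·(β'+T)/β'² = 5·161·37/1024 = 29785/1024.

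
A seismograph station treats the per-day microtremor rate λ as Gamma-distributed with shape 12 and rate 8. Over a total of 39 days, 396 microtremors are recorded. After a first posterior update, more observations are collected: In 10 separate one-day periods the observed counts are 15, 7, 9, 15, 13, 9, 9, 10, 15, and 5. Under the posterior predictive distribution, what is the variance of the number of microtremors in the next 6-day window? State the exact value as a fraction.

Total count 396 over total exposure 39 days.
After the first batch: Gamma(12 + 396, 8 + 39) = Gamma(408, 47).
Total count: 15 + 7 + 9 + 15 + 13 + 9 + 9 + 10 + 15 + 5 = 107.
Total exposure: 10 days.
After the second batch: Gamma(408 + 107, 47 + 10) = Gamma(515, 57).
The posterior predictive for a window of length T is Negative Binomial with variance T·α'·(β'+T)/β'² = 6·515·63/3249 = 21630/361.

21630/361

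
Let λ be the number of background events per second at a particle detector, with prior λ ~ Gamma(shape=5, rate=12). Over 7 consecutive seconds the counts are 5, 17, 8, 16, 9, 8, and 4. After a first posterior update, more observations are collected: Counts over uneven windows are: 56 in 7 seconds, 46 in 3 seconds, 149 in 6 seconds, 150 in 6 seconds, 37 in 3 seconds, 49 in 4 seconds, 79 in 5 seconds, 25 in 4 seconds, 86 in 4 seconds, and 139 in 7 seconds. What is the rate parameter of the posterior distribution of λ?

68

Total count: 5 + 17 + 8 + 16 + 9 + 8 + 4 = 67.
Total exposure: 7 seconds.
After the first batch: Gamma(5 + 67, 12 + 7) = Gamma(72, 19).
Total count: 56 + 46 + 149 + 150 + 37 + 49 + 79 + 25 + 86 + 139 = 816.
Total exposure: 7 + 3 + 6 + 6 + 3 + 4 + 5 + 4 + 4 + 7 = 49 seconds.
After the second batch: Gamma(72 + 816, 19 + 49) = Gamma(888, 68).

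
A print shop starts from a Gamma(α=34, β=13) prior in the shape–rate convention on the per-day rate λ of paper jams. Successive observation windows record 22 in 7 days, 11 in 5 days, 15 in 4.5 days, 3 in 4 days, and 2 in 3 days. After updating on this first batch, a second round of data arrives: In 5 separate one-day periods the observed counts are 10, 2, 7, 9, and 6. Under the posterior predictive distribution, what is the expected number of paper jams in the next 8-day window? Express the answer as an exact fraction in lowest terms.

Total count: 22 + 11 + 15 + 3 + 2 = 53.
Total exposure: 7 + 5 + 4.5 + 4 + 3 = 23.5 days.
After the first batch: Gamma(34 + 53, 13 + 23.5) = Gamma(87, 73/2).
Total count: 10 + 2 + 7 + 9 + 6 = 34.
Total exposure: 5 days.
After the second batch: Gamma(87 + 34, 73/2 + 5) = Gamma(121, 83/2).
Predictive mean over an 8-day window = T·E[λ|data] = 8·121/(83/2) = 1936/83.

1936/83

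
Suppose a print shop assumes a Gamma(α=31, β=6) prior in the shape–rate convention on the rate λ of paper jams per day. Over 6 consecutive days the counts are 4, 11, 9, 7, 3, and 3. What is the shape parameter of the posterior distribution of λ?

Total count: 4 + 11 + 9 + 7 + 3 + 3 = 37.
Total exposure: 6 days.
Conjugate update: add total count to the shape and total exposure to the rate, giving Gamma(68, 12).

68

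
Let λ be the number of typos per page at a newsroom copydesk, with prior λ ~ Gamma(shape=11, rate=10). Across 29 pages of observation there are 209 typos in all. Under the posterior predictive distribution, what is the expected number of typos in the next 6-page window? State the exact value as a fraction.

Total count 209 over total exposure 29 pages.
By Gamma–Poisson conjugacy, the posterior is Gamma(α + Σx, β + Σt) = Gamma(11 + 209, 10 + 29) = Gamma(220, 39).
Predictive mean over a 6-page window = T·E[λ|data] = 6·220/39 = 440/13.

440/13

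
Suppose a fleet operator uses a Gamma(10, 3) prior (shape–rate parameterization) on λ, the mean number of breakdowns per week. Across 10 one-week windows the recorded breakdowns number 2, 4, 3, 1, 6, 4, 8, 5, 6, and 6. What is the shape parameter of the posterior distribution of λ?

55

Total count: 2 + 4 + 3 + 1 + 6 + 4 + 8 + 5 + 6 + 6 = 45.
Total exposure: 10 weeks.
The Gamma prior is conjugate for the Poisson rate, so λ | data ~ Gamma(10+45, 3+10) = Gamma(55, 13).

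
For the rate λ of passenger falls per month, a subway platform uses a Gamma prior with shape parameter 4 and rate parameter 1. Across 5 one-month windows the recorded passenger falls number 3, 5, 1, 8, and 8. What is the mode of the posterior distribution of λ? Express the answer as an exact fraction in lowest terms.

Total count: 3 + 5 + 1 + 8 + 8 = 25.
Total exposure: 5 months.
The Gamma prior is conjugate for the Poisson rate, so λ | data ~ Gamma(4+25, 1+5) = Gamma(29, 6).
Posterior mode = (α'−1)/β' = 28/6 = 14/3.

14/3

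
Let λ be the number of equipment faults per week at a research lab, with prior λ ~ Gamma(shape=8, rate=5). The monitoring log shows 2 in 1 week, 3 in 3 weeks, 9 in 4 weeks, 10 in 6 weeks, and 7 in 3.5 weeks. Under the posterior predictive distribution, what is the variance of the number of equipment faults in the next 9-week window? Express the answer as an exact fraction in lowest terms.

Total count: 2 + 3 + 9 + 10 + 7 = 31.
Total exposure: 1 + 3 + 4 + 6 + 3.5 = 17.5 weeks.
Gamma(α, β) with Poisson data over total exposure Σt gives posterior Gamma(α+Σx, β+Σt) = Gamma(39, 45/2).
The posterior predictive for a window of length T is Negative Binomial with variance T·α'·(β'+T)/β'² = 9·39·(63/2)/(2025/4) = 546/25.

546/25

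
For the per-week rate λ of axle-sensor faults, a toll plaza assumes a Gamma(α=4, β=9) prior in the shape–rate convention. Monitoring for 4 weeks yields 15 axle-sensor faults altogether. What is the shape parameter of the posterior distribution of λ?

Total count 15 over total exposure 4 weeks.
Posterior: α' = 4 + 15 = 19, β' = 9 + 4 = 13.

19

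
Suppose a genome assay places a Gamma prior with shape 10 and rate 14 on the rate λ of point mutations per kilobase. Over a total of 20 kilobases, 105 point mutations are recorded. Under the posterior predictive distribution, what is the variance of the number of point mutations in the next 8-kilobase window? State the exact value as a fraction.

9660/289

Total count 105 over total exposure 20 kilobases.
By Gamma–Poisson conjugacy, the posterior is Gamma(α + Σx, β + Σt) = Gamma(10 + 105, 14 + 20) = Gamma(115, 34).
The posterior predictive for a window of length T is Negative Binomial with variance T·α'·(β'+T)/β'² = 8·115·42/1156 = 9660/289.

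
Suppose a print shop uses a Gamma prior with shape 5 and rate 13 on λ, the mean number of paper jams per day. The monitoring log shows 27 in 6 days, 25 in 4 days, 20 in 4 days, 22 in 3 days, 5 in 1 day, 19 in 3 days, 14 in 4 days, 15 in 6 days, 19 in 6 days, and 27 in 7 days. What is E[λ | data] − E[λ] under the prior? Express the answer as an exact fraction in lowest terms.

763/247

Total count: 27 + 25 + 20 + 22 + 5 + 19 + 14 + 15 + 19 + 27 = 193.
Total exposure: 6 + 4 + 4 + 3 + 1 + 3 + 4 + 6 + 6 + 7 = 44 days.
Conjugate update: add total count to the shape and total exposure to the rate, giving Gamma(198, 57).
Posterior mean = 198/57 = 66/19; prior mean = 5/13 = 5/13. Difference = 66/19 − 5/13 = 763/247.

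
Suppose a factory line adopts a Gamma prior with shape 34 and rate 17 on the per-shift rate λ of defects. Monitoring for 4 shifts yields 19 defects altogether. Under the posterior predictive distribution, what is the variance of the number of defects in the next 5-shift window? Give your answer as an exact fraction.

6890/441

Total count 19 over total exposure 4 shifts.
Gamma(α, β) with Poisson data over total exposure Σt gives posterior Gamma(α+Σx, β+Σt) = Gamma(53, 21).
The posterior predictive for a window of length T is Negative Binomial with variance T·α'·(β'+T)/β'² = 5·53·26/441 = 6890/441.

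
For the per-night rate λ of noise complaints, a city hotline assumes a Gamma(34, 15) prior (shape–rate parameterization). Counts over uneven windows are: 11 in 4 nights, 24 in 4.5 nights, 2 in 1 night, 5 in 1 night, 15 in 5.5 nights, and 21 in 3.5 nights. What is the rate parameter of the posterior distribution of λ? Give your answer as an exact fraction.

Total count: 11 + 24 + 2 + 5 + 15 + 21 = 78.
Total exposure: 4 + 4.5 + 1 + 1 + 5.5 + 3.5 = 19.5 nights.
The Gamma prior is conjugate for the Poisson rate, so λ | data ~ Gamma(34+78, 15+19.5) = Gamma(112, 69/2).

69/2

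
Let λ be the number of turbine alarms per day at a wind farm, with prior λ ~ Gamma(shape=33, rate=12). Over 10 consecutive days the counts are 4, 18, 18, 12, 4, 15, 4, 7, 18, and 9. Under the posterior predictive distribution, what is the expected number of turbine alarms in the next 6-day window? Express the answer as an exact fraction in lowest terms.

Total count: 4 + 18 + 18 + 12 + 4 + 15 + 4 + 7 + 18 + 9 = 109.
Total exposure: 10 days.
Posterior: α' = 33 + 109 = 142, β' = 12 + 10 = 22.
Predictive mean over a 6-day window = T·E[λ|data] = 6·142/22 = 426/11.

426/11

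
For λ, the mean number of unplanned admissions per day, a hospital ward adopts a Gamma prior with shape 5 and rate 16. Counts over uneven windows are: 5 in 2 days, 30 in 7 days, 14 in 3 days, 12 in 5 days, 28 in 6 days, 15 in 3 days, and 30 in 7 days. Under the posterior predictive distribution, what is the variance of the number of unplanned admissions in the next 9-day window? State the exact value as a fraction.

Total count: 5 + 30 + 14 + 12 + 28 + 15 + 30 = 134.
Total exposure: 2 + 7 + 3 + 5 + 6 + 3 + 7 = 33 days.
Gamma(α, β) with Poisson data over total exposure Σt gives posterior Gamma(α+Σx, β+Σt) = Gamma(139, 49).
The posterior predictive for a window of length T is Negative Binomial with variance T·α'·(β'+T)/β'² = 9·139·58/2401 = 72558/2401.

72558/2401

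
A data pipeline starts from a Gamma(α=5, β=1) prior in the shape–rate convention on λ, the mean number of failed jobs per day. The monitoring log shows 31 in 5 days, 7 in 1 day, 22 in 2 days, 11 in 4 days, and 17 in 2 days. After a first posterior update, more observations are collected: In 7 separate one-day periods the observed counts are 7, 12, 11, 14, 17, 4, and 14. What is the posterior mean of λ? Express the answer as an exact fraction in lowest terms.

Total count: 31 + 7 + 22 + 11 + 17 = 88.
Total exposure: 5 + 1 + 2 + 4 + 2 = 14 days.
After the first batch: Gamma(5 + 88, 1 + 14) = Gamma(93, 15).
Total count: 7 + 12 + 11 + 14 + 17 + 4 + 14 = 79.
Total exposure: 7 days.
After the second batch: Gamma(93 + 79, 15 + 7) = Gamma(172, 22).
Posterior mean = α'/β' = 172/22 = 86/11.

86/11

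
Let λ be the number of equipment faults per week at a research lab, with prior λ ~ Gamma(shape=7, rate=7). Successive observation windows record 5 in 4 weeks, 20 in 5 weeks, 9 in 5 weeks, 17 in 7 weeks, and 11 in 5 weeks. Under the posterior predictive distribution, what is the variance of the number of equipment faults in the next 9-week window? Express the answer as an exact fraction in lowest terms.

Total count: 5 + 20 + 9 + 17 + 11 = 62.
Total exposure: 4 + 5 + 5 + 7 + 5 = 26 weeks.
Posterior: α' = 7 + 62 = 69, β' = 7 + 26 = 33.
The posterior predictive for a window of length T is Negative Binomial with variance T·α'·(β'+T)/β'² = 9·69·42/1089 = 2898/121.

2898/121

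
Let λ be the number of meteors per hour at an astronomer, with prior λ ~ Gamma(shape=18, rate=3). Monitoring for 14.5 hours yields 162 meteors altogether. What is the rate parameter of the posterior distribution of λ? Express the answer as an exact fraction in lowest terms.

35/2

Total count 162 over total exposure 14.5 hours.
By Gamma–Poisson conjugacy, the posterior is Gamma(α + Σx, β + Σt) = Gamma(18 + 162, 3 + 14.5) = Gamma(180, 35/2).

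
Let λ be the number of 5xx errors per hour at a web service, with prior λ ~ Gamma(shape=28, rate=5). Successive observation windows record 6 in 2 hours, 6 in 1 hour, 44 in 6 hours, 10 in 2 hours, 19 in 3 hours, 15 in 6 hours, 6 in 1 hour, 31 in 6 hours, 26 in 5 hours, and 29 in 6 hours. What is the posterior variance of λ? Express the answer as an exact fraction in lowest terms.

220/1849

Total count: 6 + 6 + 44 + 10 + 19 + 15 + 6 + 31 + 26 + 29 = 192.
Total exposure: 2 + 1 + 6 + 2 + 3 + 6 + 1 + 6 + 5 + 6 = 38 hours.
The Gamma prior is conjugate for the Poisson rate, so λ | data ~ Gamma(28+192, 5+38) = Gamma(220, 43).
Posterior variance = α'/β'² = 220/1849.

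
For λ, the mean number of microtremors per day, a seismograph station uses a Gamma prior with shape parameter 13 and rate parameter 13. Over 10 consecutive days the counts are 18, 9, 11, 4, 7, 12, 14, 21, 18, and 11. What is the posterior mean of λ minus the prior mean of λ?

5

Total count: 18 + 9 + 11 + 4 + 7 + 12 + 14 + 21 + 18 + 11 = 125.
Total exposure: 10 days.
Posterior: α' = 13 + 125 = 138, β' = 13 + 10 = 23.
Posterior mean = 138/23 = 6; prior mean = 13/13 = 1. Difference = 6 − 1 = 5.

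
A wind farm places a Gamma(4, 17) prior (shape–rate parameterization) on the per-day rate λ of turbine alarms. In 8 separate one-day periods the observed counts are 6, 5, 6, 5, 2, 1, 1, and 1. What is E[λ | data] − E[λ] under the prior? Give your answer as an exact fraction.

Total count: 6 + 5 + 6 + 5 + 2 + 1 + 1 + 1 = 27.
Total exposure: 8 days.
Posterior: α' = 4 + 27 = 31, β' = 17 + 8 = 25.
Posterior mean = 31/25 = 31/25; prior mean = 4/17 = 4/17. Difference = 31/25 − 4/17 = 427/425.

427/425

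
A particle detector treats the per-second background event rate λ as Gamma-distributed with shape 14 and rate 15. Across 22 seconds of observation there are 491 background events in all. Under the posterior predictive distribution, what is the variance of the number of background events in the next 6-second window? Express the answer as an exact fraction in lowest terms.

Total count 491 over total exposure 22 seconds.
Conjugate update: add total count to the shape and total exposure to the rate, giving Gamma(505, 37).
The posterior predictive for a window of length T is Negative Binomial with variance T·α'·(β'+T)/β'² = 6·505·43/1369 = 130290/1369.

130290/1369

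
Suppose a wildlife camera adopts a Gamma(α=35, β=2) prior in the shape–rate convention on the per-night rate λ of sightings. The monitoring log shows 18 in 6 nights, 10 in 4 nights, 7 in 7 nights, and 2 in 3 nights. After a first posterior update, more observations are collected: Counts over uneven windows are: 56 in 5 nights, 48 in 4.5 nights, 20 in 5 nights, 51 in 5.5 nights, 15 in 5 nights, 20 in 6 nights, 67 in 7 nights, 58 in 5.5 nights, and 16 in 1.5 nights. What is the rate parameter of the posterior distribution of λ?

67

Total count: 18 + 10 + 7 + 2 = 37.
Total exposure: 6 + 4 + 7 + 3 = 20 nights.
After the first batch: Gamma(35 + 37, 2 + 20) = Gamma(72, 22).
Total count: 56 + 48 + 20 + 51 + 15 + 20 + 67 + 58 + 16 = 351.
Total exposure: 5 + 4.5 + 5 + 5.5 + 5 + 6 + 7 + 5.5 + 1.5 = 45 nights.
After the second batch: Gamma(72 + 351, 22 + 45) = Gamma(423, 67).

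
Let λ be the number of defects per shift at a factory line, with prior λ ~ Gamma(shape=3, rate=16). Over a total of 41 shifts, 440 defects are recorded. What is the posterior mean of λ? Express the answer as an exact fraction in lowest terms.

Total count 440 over total exposure 41 shifts.
The Gamma prior is conjugate for the Poisson rate, so λ | data ~ Gamma(3+440, 16+41) = Gamma(443, 57).
Posterior mean = α'/β' = 443/57.

443/57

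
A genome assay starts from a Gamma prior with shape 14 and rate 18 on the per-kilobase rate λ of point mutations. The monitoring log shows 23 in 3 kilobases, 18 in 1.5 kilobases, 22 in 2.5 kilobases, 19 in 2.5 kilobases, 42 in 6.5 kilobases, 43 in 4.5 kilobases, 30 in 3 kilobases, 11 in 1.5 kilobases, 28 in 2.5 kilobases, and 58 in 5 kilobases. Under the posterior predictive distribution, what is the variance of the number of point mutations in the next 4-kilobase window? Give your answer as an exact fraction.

268576/10201

Total count: 23 + 18 + 22 + 19 + 42 + 43 + 30 + 11 + 28 + 58 = 294.
Total exposure: 3 + 1.5 + 2.5 + 2.5 + 6.5 + 4.5 + 3 + 1.5 + 2.5 + 5 = 32.5 kilobases.
The Gamma prior is conjugate for the Poisson rate, so λ | data ~ Gamma(14+294, 18+32.5) = Gamma(308, 101/2).
The posterior predictive for a window of length T is Negative Binomial with variance T·α'·(β'+T)/β'² = 4·308·(109/2)/(10201/4) = 268576/10201.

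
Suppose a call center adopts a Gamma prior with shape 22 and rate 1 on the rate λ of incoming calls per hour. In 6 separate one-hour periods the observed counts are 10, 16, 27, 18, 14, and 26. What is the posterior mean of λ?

19

Total count: 10 + 16 + 27 + 18 + 14 + 26 = 111.
Total exposure: 6 hours.
Posterior: α' = 22 + 111 = 133, β' = 1 + 6 = 7.
Posterior mean = α'/β' = 133/7 = 19.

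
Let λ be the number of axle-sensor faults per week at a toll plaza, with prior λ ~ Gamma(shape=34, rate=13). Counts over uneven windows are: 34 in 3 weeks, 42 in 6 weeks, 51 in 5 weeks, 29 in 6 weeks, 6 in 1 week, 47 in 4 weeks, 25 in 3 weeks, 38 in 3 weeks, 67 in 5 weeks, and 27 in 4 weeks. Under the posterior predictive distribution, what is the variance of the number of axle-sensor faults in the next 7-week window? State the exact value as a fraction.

168000/2809

Total count: 34 + 42 + 51 + 29 + 6 + 47 + 25 + 38 + 67 + 27 = 366.
Total exposure: 3 + 6 + 5 + 6 + 1 + 4 + 3 + 3 + 5 + 4 = 40 weeks.
Gamma(α, β) with Poisson data over total exposure Σt gives posterior Gamma(α+Σx, β+Σt) = Gamma(400, 53).
The posterior predictive for a window of length T is Negative Binomial with variance T·α'·(β'+T)/β'² = 7·400·60/2809 = 168000/2809.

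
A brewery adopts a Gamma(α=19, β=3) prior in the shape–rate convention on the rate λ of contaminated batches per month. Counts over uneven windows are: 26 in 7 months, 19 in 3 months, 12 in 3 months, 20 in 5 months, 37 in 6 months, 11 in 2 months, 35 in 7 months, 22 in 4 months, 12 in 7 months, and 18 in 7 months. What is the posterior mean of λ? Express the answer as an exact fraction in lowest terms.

77/18

Total count: 26 + 19 + 12 + 20 + 37 + 11 + 35 + 22 + 12 + 18 = 212.
Total exposure: 7 + 3 + 3 + 5 + 6 + 2 + 7 + 4 + 7 + 7 = 51 months.
Conjugate update: add total count to the shape and total exposure to the rate, giving Gamma(231, 54).
Posterior mean = α'/β' = 231/54 = 77/18.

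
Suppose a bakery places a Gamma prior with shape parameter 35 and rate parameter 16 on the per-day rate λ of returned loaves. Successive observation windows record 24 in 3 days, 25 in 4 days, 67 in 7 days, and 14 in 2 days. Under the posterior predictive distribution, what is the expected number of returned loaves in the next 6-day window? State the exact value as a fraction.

Total count: 24 + 25 + 67 + 14 = 130.
Total exposure: 3 + 4 + 7 + 2 = 16 days.
Conjugate update: add total count to the shape and total exposure to the rate, giving Gamma(165, 32).
Predictive mean over a 6-day window = T·E[λ|data] = 6·165/32 = 495/16.

495/16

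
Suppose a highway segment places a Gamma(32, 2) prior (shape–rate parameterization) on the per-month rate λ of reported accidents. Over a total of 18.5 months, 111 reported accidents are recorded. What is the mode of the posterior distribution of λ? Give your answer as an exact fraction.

284/41

Total count 111 over total exposure 18.5 months.
Gamma(α, β) with Poisson data over total exposure Σt gives posterior Gamma(α+Σx, β+Σt) = Gamma(143, 41/2).
Posterior mode = (α'−1)/β' = 142/(41/2) = 284/41.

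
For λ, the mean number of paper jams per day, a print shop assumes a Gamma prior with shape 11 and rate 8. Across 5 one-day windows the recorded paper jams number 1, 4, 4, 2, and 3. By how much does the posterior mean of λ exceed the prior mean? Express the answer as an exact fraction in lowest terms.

Total count: 1 + 4 + 4 + 2 + 3 = 14.
Total exposure: 5 days.
By Gamma–Poisson conjugacy, the posterior is Gamma(α + Σx, β + Σt) = Gamma(11 + 14, 8 + 5) = Gamma(25, 13).
Posterior mean = 25/13 = 25/13; prior mean = 11/8 = 11/8. Difference = 25/13 − 11/8 = 57/104.

57/104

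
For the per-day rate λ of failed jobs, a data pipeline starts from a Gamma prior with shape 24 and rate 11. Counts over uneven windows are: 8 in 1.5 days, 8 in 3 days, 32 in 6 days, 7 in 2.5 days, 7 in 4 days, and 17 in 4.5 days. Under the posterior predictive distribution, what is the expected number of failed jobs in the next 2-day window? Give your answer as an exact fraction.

Total count: 8 + 8 + 32 + 7 + 7 + 17 = 79.
Total exposure: 1.5 + 3 + 6 + 2.5 + 4 + 4.5 = 21.5 days.
The Gamma prior is conjugate for the Poisson rate, so λ | data ~ Gamma(24+79, 11+21.5) = Gamma(103, 65/2).
Predictive mean over a 2-day window = T·E[λ|data] = 2·103/(65/2) = 412/65.

412/65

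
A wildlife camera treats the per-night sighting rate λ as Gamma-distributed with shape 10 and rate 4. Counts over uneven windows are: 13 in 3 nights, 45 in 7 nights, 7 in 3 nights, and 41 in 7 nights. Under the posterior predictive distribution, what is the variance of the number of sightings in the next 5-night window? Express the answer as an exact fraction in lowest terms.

Total count: 13 + 45 + 7 + 41 = 106.
Total exposure: 3 + 7 + 3 + 7 = 20 nights.
By Gamma–Poisson conjugacy, the posterior is Gamma(α + Σx, β + Σt) = Gamma(10 + 106, 4 + 20) = Gamma(116, 24).
The posterior predictive for a window of length T is Negative Binomial with variance T·α'·(β'+T)/β'² = 5·116·29/576 = 4205/144.

4205/144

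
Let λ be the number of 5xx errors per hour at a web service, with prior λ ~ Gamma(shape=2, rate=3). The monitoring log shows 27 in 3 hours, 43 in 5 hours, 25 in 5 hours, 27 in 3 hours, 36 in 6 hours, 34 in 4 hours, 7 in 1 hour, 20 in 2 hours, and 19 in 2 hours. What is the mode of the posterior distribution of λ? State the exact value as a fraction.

239/34

Total count: 27 + 43 + 25 + 27 + 36 + 34 + 7 + 20 + 19 = 238.
Total exposure: 3 + 5 + 5 + 3 + 6 + 4 + 1 + 2 + 2 = 31 hours.
Gamma(α, β) with Poisson data over total exposure Σt gives posterior Gamma(α+Σx, β+Σt) = Gamma(240, 34).
Posterior mode = (α'−1)/β' = 239/34.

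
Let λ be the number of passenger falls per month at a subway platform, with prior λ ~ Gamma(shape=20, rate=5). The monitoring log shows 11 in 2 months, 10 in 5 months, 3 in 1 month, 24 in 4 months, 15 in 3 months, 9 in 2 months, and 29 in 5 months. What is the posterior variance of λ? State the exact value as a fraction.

Total count: 11 + 10 + 3 + 24 + 15 + 9 + 29 = 101.
Total exposure: 2 + 5 + 1 + 4 + 3 + 2 + 5 = 22 months.
By Gamma–Poisson conjugacy, the posterior is Gamma(α + Σx, β + Σt) = Gamma(20 + 101, 5 + 22) = Gamma(121, 27).
Posterior variance = α'/β'² = 121/729.

121/729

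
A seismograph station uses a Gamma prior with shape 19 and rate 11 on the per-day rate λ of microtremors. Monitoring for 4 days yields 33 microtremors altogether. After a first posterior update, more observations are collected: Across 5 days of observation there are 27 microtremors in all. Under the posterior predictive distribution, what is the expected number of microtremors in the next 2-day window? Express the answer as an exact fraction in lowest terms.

Total count 33 over total exposure 4 days.
After the first batch: Gamma(19 + 33, 11 + 4) = Gamma(52, 15).
Total count 27 over total exposure 5 days.
After the second batch: Gamma(52 + 27, 15 + 5) = Gamma(79, 20).
Predictive mean over a 2-day window = T·E[λ|data] = 2·79/20 = 79/10.

79/10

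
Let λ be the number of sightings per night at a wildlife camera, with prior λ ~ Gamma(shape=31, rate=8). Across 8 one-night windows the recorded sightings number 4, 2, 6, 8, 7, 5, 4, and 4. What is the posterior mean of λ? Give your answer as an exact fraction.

71/16

Total count: 4 + 2 + 6 + 8 + 7 + 5 + 4 + 4 = 40.
Total exposure: 8 nights.
Gamma(α, β) with Poisson data over total exposure Σt gives posterior Gamma(α+Σx, β+Σt) = Gamma(71, 16).
Posterior mean = α'/β' = 71/16.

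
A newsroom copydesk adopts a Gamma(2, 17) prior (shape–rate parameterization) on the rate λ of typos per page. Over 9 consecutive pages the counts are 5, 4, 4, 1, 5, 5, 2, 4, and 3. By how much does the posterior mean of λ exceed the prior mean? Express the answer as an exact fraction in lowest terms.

543/442

Total count: 5 + 4 + 4 + 1 + 5 + 5 + 2 + 4 + 3 = 33.
Total exposure: 9 pages.
By Gamma–Poisson conjugacy, the posterior is Gamma(α + Σx, β + Σt) = Gamma(2 + 33, 17 + 9) = Gamma(35, 26).
Posterior mean = 35/26 = 35/26; prior mean = 2/17 = 2/17. Difference = 35/26 − 2/17 = 543/442.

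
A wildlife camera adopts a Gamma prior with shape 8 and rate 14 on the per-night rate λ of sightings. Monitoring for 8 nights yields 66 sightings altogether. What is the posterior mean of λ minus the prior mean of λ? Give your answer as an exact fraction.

215/77

Total count 66 over total exposure 8 nights.
By Gamma–Poisson conjugacy, the posterior is Gamma(α + Σx, β + Σt) = Gamma(8 + 66, 14 + 8) = Gamma(74, 22).
Posterior mean = 74/22 = 37/11; prior mean = 8/14 = 4/7. Difference = 37/11 − 4/7 = 215/77.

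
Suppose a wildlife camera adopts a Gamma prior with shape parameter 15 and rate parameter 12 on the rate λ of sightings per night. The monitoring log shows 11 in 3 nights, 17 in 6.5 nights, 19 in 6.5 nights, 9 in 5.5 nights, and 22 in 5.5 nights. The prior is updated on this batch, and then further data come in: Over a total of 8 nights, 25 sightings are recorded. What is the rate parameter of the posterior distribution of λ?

47

Total count: 11 + 17 + 19 + 9 + 22 = 78.
Total exposure: 3 + 6.5 + 6.5 + 5.5 + 5.5 = 27 nights.
After the first batch: Gamma(15 + 78, 12 + 27) = Gamma(93, 39).
Total count 25 over total exposure 8 nights.
After the second batch: Gamma(93 + 25, 39 + 8) = Gamma(118, 47).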